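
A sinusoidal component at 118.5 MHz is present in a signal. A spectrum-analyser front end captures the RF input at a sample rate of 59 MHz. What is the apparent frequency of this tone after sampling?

0.5 MHz

118.5 MHz mod fs = 0.5 MHz.
0.5 MHz ≤ fs/2 = 29.5 MHz, appears at 0.5 MHz.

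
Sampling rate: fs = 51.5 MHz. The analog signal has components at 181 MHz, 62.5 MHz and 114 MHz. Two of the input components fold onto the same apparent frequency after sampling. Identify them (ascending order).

62.5 MHz, 114 MHz

fs/2 = 25.75 MHz.
181 MHz mod fs = 26.5 MHz.
26.5 MHz > fs/2 = 25.75 MHz, folds to fs − 26.5 MHz = 25 MHz.
62.5 MHz mod fs = 11 MHz.
11 MHz ≤ fs/2 = 25.75 MHz, appears at 11 MHz.
114 MHz mod fs = 11 MHz.
11 MHz ≤ fs/2 = 25.75 MHz, appears at 11 MHz.
62.5 MHz and 114 MHz both map to 11 MHz.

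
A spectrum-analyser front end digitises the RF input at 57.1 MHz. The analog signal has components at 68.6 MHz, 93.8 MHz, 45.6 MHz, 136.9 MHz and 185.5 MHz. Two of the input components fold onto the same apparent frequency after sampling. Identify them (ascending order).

45.6 MHz, 68.6 MHz

fs/2 = 28.55 MHz.
68.6 MHz mod fs = 11.5 MHz.
11.5 MHz ≤ fs/2 = 28.55 MHz, appears at 11.5 MHz.
93.8 MHz mod fs = 36.7 MHz.
36.7 MHz > fs/2 = 28.55 MHz, folds to fs − 36.7 MHz = 20.4 MHz.
45.6 MHz > fs/2 = 28.55 MHz, folds to fs − 45.6 MHz = 11.5 MHz.
136.9 MHz mod fs = 22.7 MHz.
22.7 MHz ≤ fs/2 = 28.55 MHz, appears at 22.7 MHz.
185.5 MHz mod fs = 14.2 MHz.
14.2 MHz ≤ fs/2 = 28.55 MHz, appears at 14.2 MHz.
45.6 MHz and 68.6 MHz both map to 11.5 MHz.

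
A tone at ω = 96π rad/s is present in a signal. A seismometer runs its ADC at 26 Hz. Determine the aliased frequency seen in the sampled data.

ω = 96π rad/s → f = ω/(2π) = 48 Hz.
48 Hz mod fs = 22 Hz.
22 Hz > fs/2 = 13 Hz, folds to fs − 22 Hz = 4 Hz.

4 Hz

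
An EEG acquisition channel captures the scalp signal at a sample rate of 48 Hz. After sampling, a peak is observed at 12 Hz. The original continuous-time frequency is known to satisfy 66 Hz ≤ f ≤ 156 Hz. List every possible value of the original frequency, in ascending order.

Frequencies that alias to 12 Hz are k·fs ± 12 Hz for integer k ≥ 0.
k=0: 12 Hz.
k=1: 36 Hz, 60 Hz.
k=2: 84 Hz, 108 Hz.
k=3: 132 Hz, 156 Hz.
k=4: 180 Hz, 204 Hz.
Within [66 Hz, 156 Hz]: 84 Hz, 108 Hz, 132 Hz, 156 Hz.

84 Hz, 108 Hz, 132 Hz, 156 Hz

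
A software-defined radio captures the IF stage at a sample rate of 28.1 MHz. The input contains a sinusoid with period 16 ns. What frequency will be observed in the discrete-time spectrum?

6.3 MHz

T = 16 ns → f = 1/T = 62.5 MHz.
62.5 MHz mod fs = 6.3 MHz.
6.3 MHz ≤ fs/2 = 14.05 MHz, appears at 6.3 MHz.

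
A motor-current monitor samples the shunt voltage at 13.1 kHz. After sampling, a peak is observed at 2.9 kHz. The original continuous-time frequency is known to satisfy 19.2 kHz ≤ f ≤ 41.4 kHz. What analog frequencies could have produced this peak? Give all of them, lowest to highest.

23.3 kHz, 29.1 kHz, 36.4 kHz

Frequencies that alias to 2.9 kHz are k·fs ± 2.9 kHz for integer k ≥ 0.
k=0: 2.9 kHz.
k=1: 10.2 kHz, 16 kHz.
k=2: 23.3 kHz, 29.1 kHz.
k=3: 36.4 kHz, 42.2 kHz.
k=4: 49.5 kHz, 55.3 kHz.
Within [19.2 kHz, 41.4 kHz]: 23.3 kHz, 29.1 kHz, 36.4 kHz.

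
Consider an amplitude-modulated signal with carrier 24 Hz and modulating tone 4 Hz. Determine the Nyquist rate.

AM sidebands sit at fc ± fm = 20 Hz and 28 Hz.
Highest-frequency component: 28 Hz.
Nyquist rate = 2 × 28 Hz = 56 Hz.

56 Hz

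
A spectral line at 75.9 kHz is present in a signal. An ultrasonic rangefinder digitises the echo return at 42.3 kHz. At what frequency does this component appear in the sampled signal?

75.9 kHz mod fs = 33.6 kHz.
33.6 kHz > fs/2 = 21.15 kHz, folds to fs − 33.6 kHz = 8.7 kHz.

8.7 kHz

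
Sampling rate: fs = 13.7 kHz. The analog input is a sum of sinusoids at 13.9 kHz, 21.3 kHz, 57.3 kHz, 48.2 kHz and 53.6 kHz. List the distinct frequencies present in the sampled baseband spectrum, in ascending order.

0.2 kHz, 1.2 kHz, 2.5 kHz, 6.1 kHz, 6.6 kHz

fs/2 = 6.85 kHz.
13.9 kHz mod fs = 0.2 kHz.
0.2 kHz ≤ fs/2 = 6.85 kHz, appears at 0.2 kHz.
21.3 kHz mod fs = 7.6 kHz.
7.6 kHz > fs/2 = 6.85 kHz, folds to fs − 7.6 kHz = 6.1 kHz.
57.3 kHz mod fs = 2.5 kHz.
2.5 kHz ≤ fs/2 = 6.85 kHz, appears at 2.5 kHz.
48.2 kHz mod fs = 7.1 kHz.
7.1 kHz > fs/2 = 6.85 kHz, folds to fs − 7.1 kHz = 6.6 kHz.
53.6 kHz mod fs = 12.5 kHz.
12.5 kHz > fs/2 = 6.85 kHz, folds to fs − 12.5 kHz = 1.2 kHz.
Distinct values: {0.2 kHz, 1.2 kHz, 2.5 kHz, 6.1 kHz, 6.6 kHz}.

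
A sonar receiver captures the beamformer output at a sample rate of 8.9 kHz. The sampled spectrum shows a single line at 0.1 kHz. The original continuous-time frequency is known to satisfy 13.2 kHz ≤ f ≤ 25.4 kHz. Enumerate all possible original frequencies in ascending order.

Frequencies that alias to 0.1 kHz are k·fs ± 0.1 kHz for integer k ≥ 0.
k=0: 0.1 kHz.
k=1: 8.8 kHz, 9 kHz.
k=2: 17.7 kHz, 17.9 kHz.
k=3: 26.6 kHz, 26.8 kHz.
Within [13.2 kHz, 25.4 kHz]: 17.7 kHz, 17.9 kHz.

17.7 kHz, 17.9 kHz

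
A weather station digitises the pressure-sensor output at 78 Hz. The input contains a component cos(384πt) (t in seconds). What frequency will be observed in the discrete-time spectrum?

ω = 384π rad/s → f = ω/(2π) = 192 Hz.
192 Hz mod fs = 36 Hz.
36 Hz ≤ fs/2 = 39 Hz, appears at 36 Hz.

36 Hz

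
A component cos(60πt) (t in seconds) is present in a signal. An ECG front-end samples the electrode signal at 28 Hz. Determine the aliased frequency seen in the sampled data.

2 Hz

ω = 60π rad/s → f = ω/(2π) = 30 Hz.
30 Hz mod fs = 2 Hz.
2 Hz ≤ fs/2 = 14 Hz, appears at 2 Hz.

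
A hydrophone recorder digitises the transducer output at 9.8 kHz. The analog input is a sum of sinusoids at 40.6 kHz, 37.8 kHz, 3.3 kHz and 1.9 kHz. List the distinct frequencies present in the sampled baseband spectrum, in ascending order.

1.4 kHz, 1.9 kHz, 3.3 kHz

fs/2 = 4.9 kHz.
40.6 kHz mod fs = 1.4 kHz.
1.4 kHz ≤ fs/2 = 4.9 kHz, appears at 1.4 kHz.
37.8 kHz mod fs = 8.4 kHz.
8.4 kHz > fs/2 = 4.9 kHz, folds to fs − 8.4 kHz = 1.4 kHz.
3.3 kHz ≤ fs/2 = 4.9 kHz, passes unchanged.
1.9 kHz ≤ fs/2 = 4.9 kHz, passes unchanged.
Distinct values: {1.4 kHz, 1.9 kHz, 3.3 kHz}.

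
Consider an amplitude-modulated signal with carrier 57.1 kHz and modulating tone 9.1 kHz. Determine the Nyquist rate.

132.4 kHz

AM sidebands sit at fc ± fm = 48 kHz and 66.2 kHz.
Highest-frequency component: 66.2 kHz.
Nyquist rate = 2 × 66.2 kHz = 132.4 kHz.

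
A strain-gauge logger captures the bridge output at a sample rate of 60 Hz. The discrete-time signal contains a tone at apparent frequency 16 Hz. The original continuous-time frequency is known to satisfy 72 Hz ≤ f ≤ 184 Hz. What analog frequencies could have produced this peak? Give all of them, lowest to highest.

Frequencies that alias to 16 Hz are k·fs ± 16 Hz for integer k ≥ 0.
k=0: 16 Hz.
k=1: 44 Hz, 76 Hz.
k=2: 104 Hz, 136 Hz.
k=3: 164 Hz, 196 Hz.
k=4: 224 Hz, 256 Hz.
Within [72 Hz, 184 Hz]: 76 Hz, 104 Hz, 136 Hz, 164 Hz.

76 Hz, 104 Hz, 136 Hz, 164 Hz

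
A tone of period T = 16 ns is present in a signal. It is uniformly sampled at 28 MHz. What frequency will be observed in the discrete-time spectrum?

T = 16 ns → f = 1/T = 62.5 MHz.
62.5 MHz mod fs = 6.5 MHz.
6.5 MHz ≤ fs/2 = 14 MHz, appears at 6.5 MHz.

6.5 MHz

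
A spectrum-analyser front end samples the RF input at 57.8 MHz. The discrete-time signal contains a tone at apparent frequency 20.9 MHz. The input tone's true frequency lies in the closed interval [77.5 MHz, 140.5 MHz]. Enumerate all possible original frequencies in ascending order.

78.7 MHz, 94.7 MHz, 136.5 MHz

Frequencies that alias to 20.9 MHz are k·fs ± 20.9 MHz for integer k ≥ 0.
k=0: 20.9 MHz.
k=1: 36.9 MHz, 78.7 MHz.
k=2: 94.7 MHz, 136.5 MHz.
k=3: 152.5 MHz, 194.3 MHz.
Within [77.5 MHz, 140.5 MHz]: 78.7 MHz, 94.7 MHz, 136.5 MHz.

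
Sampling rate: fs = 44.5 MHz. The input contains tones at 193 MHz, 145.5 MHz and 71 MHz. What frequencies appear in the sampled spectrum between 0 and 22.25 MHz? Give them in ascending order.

fs/2 = 22.25 MHz.
193 MHz mod fs = 15 MHz.
15 MHz ≤ fs/2 = 22.25 MHz, appears at 15 MHz.
145.5 MHz mod fs = 12 MHz.
12 MHz ≤ fs/2 = 22.25 MHz, appears at 12 MHz.
71 MHz mod fs = 26.5 MHz.
26.5 MHz > fs/2 = 22.25 MHz, folds to fs − 26.5 MHz = 18 MHz.
Distinct values: {12 MHz, 15 MHz, 18 MHz}.

12 MHz, 15 MHz, 18 MHz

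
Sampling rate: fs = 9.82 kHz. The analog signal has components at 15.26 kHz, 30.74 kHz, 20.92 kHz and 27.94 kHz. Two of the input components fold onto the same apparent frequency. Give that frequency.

fs/2 = 4.91 kHz.
15.26 kHz mod fs = 5.44 kHz.
5.44 kHz > fs/2 = 4.91 kHz, folds to fs − 5.44 kHz = 4.38 kHz.
30.74 kHz mod fs = 1.28 kHz.
1.28 kHz ≤ fs/2 = 4.91 kHz, appears at 1.28 kHz.
20.92 kHz mod fs = 1.28 kHz.
1.28 kHz ≤ fs/2 = 4.91 kHz, appears at 1.28 kHz.
27.94 kHz mod fs = 8.3 kHz.
8.3 kHz > fs/2 = 4.91 kHz, folds to fs − 8.3 kHz = 1.52 kHz.
20.92 kHz and 30.74 kHz both map to 1.28 kHz.

1.28 kHz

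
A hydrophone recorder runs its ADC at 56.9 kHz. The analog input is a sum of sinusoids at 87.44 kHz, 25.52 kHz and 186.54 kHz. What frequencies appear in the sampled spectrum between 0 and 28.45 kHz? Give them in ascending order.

fs/2 = 28.45 kHz.
87.44 kHz mod fs = 30.54 kHz.
30.54 kHz > fs/2 = 28.45 kHz, folds to fs − 30.54 kHz = 26.36 kHz.
25.52 kHz ≤ fs/2 = 28.45 kHz, passes unchanged.
186.54 kHz mod fs = 15.84 kHz.
15.84 kHz ≤ fs/2 = 28.45 kHz, appears at 15.84 kHz.
Distinct values: {15.84 kHz, 25.52 kHz, 26.36 kHz}.

15.84 kHz, 25.52 kHz, 26.36 kHz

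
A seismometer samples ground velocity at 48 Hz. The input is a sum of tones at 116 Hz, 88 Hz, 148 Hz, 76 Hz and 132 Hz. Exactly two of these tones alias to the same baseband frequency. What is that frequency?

20 Hz

fs/2 = 24 Hz.
116 Hz mod fs = 20 Hz.
20 Hz ≤ fs/2 = 24 Hz, appears at 20 Hz.
88 Hz mod fs = 40 Hz.
40 Hz > fs/2 = 24 Hz, folds to fs − 40 Hz = 8 Hz.
148 Hz mod fs = 4 Hz.
4 Hz ≤ fs/2 = 24 Hz, appears at 4 Hz.
76 Hz mod fs = 28 Hz.
28 Hz > fs/2 = 24 Hz, folds to fs − 28 Hz = 20 Hz.
132 Hz mod fs = 36 Hz.
36 Hz > fs/2 = 24 Hz, folds to fs − 36 Hz = 12 Hz.
76 Hz and 116 Hz both map to 20 Hz.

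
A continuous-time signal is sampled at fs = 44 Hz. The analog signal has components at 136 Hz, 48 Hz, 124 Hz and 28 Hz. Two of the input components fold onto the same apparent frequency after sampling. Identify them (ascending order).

fs/2 = 22 Hz.
136 Hz mod fs = 4 Hz.
4 Hz ≤ fs/2 = 22 Hz, appears at 4 Hz.
48 Hz mod fs = 4 Hz.
4 Hz ≤ fs/2 = 22 Hz, appears at 4 Hz.
124 Hz mod fs = 36 Hz.
36 Hz > fs/2 = 22 Hz, folds to fs − 36 Hz = 8 Hz.
28 Hz > fs/2 = 22 Hz, folds to fs − 28 Hz = 16 Hz.
48 Hz and 136 Hz both map to 4 Hz.

48 Hz, 136 Hz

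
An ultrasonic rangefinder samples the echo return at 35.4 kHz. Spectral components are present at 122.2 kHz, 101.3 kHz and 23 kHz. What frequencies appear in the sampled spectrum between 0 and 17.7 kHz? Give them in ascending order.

fs/2 = 17.7 kHz.
122.2 kHz mod fs = 16 kHz.
16 kHz ≤ fs/2 = 17.7 kHz, appears at 16 kHz.
101.3 kHz mod fs = 30.5 kHz.
30.5 kHz > fs/2 = 17.7 kHz, folds to fs − 30.5 kHz = 4.9 kHz.
23 kHz > fs/2 = 17.7 kHz, folds to fs − 23 kHz = 12.4 kHz.
Distinct values: {4.9 kHz, 12.4 kHz, 16 kHz}.

4.9 kHz, 12.4 kHz, 16 kHz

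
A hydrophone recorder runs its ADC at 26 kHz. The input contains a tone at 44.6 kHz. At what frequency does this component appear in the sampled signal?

44.6 kHz mod fs = 18.6 kHz.
18.6 kHz > fs/2 = 13 kHz, folds to fs − 18.6 kHz = 7.4 kHz.

7.4 kHz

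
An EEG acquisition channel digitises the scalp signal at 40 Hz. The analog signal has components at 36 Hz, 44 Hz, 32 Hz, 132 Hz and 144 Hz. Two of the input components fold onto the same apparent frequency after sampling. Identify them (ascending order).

fs/2 = 20 Hz.
36 Hz > fs/2 = 20 Hz, folds to fs − 36 Hz = 4 Hz.
44 Hz mod fs = 4 Hz.
4 Hz ≤ fs/2 = 20 Hz, appears at 4 Hz.
32 Hz > fs/2 = 20 Hz, folds to fs − 32 Hz = 8 Hz.
132 Hz mod fs = 12 Hz.
12 Hz ≤ fs/2 = 20 Hz, appears at 12 Hz.
144 Hz mod fs = 24 Hz.
24 Hz > fs/2 = 20 Hz, folds to fs − 24 Hz = 16 Hz.
36 Hz and 44 Hz both map to 4 Hz.

36 Hz, 44 Hz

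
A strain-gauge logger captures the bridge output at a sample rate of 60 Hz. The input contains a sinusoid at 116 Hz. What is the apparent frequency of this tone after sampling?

116 Hz mod fs = 56 Hz.
56 Hz > fs/2 = 30 Hz, folds to fs − 56 Hz = 4 Hz.

4 Hz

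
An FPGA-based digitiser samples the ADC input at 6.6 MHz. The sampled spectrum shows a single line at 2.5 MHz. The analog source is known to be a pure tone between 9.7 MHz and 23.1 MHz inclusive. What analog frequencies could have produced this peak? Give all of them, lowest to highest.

10.7 MHz, 15.7 MHz, 17.3 MHz, 22.3 MHz

Frequencies that alias to 2.5 MHz are k·fs ± 2.5 MHz for integer k ≥ 0.
k=0: 2.5 MHz.
k=1: 4.1 MHz, 9.1 MHz.
k=2: 10.7 MHz, 15.7 MHz.
k=3: 17.3 MHz, 22.3 MHz.
k=4: 23.9 MHz, 28.9 MHz.
Within [9.7 MHz, 23.1 MHz]: 10.7 MHz, 15.7 MHz, 17.3 MHz, 22.3 MHz.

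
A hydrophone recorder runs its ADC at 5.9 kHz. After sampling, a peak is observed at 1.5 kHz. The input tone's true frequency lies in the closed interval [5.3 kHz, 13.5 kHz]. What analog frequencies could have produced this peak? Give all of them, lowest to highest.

7.4 kHz, 10.3 kHz, 13.3 kHz

Frequencies that alias to 1.5 kHz are k·fs ± 1.5 kHz for integer k ≥ 0.
k=0: 1.5 kHz.
k=1: 4.4 kHz, 7.4 kHz.
k=2: 10.3 kHz, 13.3 kHz.
k=3: 16.2 kHz, 19.2 kHz.
Within [5.3 kHz, 13.5 kHz]: 7.4 kHz, 10.3 kHz, 13.3 kHz.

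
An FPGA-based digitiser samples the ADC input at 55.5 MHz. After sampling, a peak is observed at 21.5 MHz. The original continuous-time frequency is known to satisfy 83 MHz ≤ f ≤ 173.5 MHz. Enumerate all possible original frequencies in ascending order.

Frequencies that alias to 21.5 MHz are k·fs ± 21.5 MHz for integer k ≥ 0.
k=0: 21.5 MHz.
k=1: 34 MHz, 77 MHz.
k=2: 89.5 MHz, 132.5 MHz.
k=3: 145 MHz, 188 MHz.
k=4: 200.5 MHz, 243.5 MHz.
Within [83 MHz, 173.5 MHz]: 89.5 MHz, 132.5 MHz, 145 MHz.

89.5 MHz, 132.5 MHz, 145 MHz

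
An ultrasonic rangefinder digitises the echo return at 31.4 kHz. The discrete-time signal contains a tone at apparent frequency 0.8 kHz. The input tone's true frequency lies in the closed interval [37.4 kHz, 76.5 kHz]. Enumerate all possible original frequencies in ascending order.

Frequencies that alias to 0.8 kHz are k·fs ± 0.8 kHz for integer k ≥ 0.
k=0: 0.8 kHz.
k=1: 30.6 kHz, 32.2 kHz.
k=2: 62 kHz, 63.6 kHz.
k=3: 93.4 kHz, 95 kHz.
Within [37.4 kHz, 76.5 kHz]: 62 kHz, 63.6 kHz.

62 kHz, 63.6 kHz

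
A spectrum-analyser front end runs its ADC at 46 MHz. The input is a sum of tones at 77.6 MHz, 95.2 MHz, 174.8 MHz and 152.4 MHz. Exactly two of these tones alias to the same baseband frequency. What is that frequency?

fs/2 = 23 MHz.
77.6 MHz mod fs = 31.6 MHz.
31.6 MHz > fs/2 = 23 MHz, folds to fs − 31.6 MHz = 14.4 MHz.
95.2 MHz mod fs = 3.2 MHz.
3.2 MHz ≤ fs/2 = 23 MHz, appears at 3.2 MHz.
174.8 MHz mod fs = 36.8 MHz.
36.8 MHz > fs/2 = 23 MHz, folds to fs − 36.8 MHz = 9.2 MHz.
152.4 MHz mod fs = 14.4 MHz.
14.4 MHz ≤ fs/2 = 23 MHz, appears at 14.4 MHz.
77.6 MHz and 152.4 MHz both map to 14.4 MHz.

14.4 MHz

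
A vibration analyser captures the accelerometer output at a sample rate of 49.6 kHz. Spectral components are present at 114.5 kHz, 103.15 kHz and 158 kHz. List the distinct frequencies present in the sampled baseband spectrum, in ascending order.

fs/2 = 24.8 kHz.
114.5 kHz mod fs = 15.3 kHz.
15.3 kHz ≤ fs/2 = 24.8 kHz, appears at 15.3 kHz.
103.15 kHz mod fs = 3.95 kHz.
3.95 kHz ≤ fs/2 = 24.8 kHz, appears at 3.95 kHz.
158 kHz mod fs = 9.2 kHz.
9.2 kHz ≤ fs/2 = 24.8 kHz, appears at 9.2 kHz.
Distinct values: {3.95 kHz, 9.2 kHz, 15.3 kHz}.

3.95 kHz, 9.2 kHz, 15.3 kHz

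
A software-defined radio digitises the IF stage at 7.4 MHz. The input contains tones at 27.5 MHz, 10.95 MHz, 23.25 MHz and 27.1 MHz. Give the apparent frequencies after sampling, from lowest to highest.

1.05 MHz, 2.1 MHz, 2.5 MHz, 3.55 MHz

fs/2 = 3.7 MHz.
27.5 MHz mod fs = 5.3 MHz.
5.3 MHz > fs/2 = 3.7 MHz, folds to fs − 5.3 MHz = 2.1 MHz.
10.95 MHz mod fs = 3.55 MHz.
3.55 MHz ≤ fs/2 = 3.7 MHz, appears at 3.55 MHz.
23.25 MHz mod fs = 1.05 MHz.
1.05 MHz ≤ fs/2 = 3.7 MHz, appears at 1.05 MHz.
27.1 MHz mod fs = 4.9 MHz.
4.9 MHz > fs/2 = 3.7 MHz, folds to fs − 4.9 MHz = 2.5 MHz.
Distinct values: {1.05 MHz, 2.1 MHz, 2.5 MHz, 3.55 MHz}.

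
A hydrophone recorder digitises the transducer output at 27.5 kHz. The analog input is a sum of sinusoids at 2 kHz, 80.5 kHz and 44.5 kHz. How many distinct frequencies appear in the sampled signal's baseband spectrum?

fs/2 = 13.75 kHz.
2 kHz ≤ fs/2 = 13.75 kHz, passes unchanged.
80.5 kHz mod fs = 25.5 kHz.
25.5 kHz > fs/2 = 13.75 kHz, folds to fs − 25.5 kHz = 2 kHz.
44.5 kHz mod fs = 17 kHz.
17 kHz > fs/2 = 13.75 kHz, folds to fs − 17 kHz = 10.5 kHz.
Distinct values: {2 kHz, 10.5 kHz} → 2.

2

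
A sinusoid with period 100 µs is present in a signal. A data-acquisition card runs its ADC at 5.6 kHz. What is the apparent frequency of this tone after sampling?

T = 100 µs → f = 1/T = 10 kHz.
10 kHz mod fs = 4.4 kHz.
4.4 kHz > fs/2 = 2.8 kHz, folds to fs − 4.4 kHz = 1.2 kHz.

1.2 kHz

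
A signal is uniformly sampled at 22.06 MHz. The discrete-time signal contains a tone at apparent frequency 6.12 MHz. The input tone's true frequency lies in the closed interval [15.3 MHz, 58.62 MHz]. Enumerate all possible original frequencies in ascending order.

15.94 MHz, 28.18 MHz, 38 MHz, 50.24 MHz

Frequencies that alias to 6.12 MHz are k·fs ± 6.12 MHz for integer k ≥ 0.
k=0: 6.12 MHz.
k=1: 15.94 MHz, 28.18 MHz.
k=2: 38 MHz, 50.24 MHz.
k=3: 60.06 MHz, 72.3 MHz.
Within [15.3 MHz, 58.62 MHz]: 15.94 MHz, 28.18 MHz, 38 MHz, 50.24 MHz.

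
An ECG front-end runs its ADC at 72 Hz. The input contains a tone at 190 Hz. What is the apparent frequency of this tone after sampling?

190 Hz mod fs = 46 Hz.
46 Hz > fs/2 = 36 Hz, folds to fs − 46 Hz = 26 Hz.

26 Hz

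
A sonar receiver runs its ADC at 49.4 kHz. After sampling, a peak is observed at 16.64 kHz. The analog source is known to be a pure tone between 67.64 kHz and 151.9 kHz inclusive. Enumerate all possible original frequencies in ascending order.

82.16 kHz, 115.44 kHz, 131.56 kHz

Frequencies that alias to 16.64 kHz are k·fs ± 16.64 kHz for integer k ≥ 0.
k=0: 16.64 kHz.
k=1: 32.76 kHz, 66.04 kHz.
k=2: 82.16 kHz, 115.44 kHz.
k=3: 131.56 kHz, 164.84 kHz.
k=4: 180.96 kHz, 214.24 kHz.
Within [67.64 kHz, 151.9 kHz]: 82.16 kHz, 115.44 kHz, 131.56 kHz.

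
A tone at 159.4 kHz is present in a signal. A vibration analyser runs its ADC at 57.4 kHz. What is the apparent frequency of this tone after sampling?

12.8 kHz

159.4 kHz mod fs = 44.6 kHz.
44.6 kHz > fs/2 = 28.7 kHz, folds to fs − 44.6 kHz = 12.8 kHz.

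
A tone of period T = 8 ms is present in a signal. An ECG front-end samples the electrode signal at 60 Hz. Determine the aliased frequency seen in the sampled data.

5 Hz

T = 8 ms → f = 1/T = 125 Hz.
125 Hz mod fs = 5 Hz.
5 Hz ≤ fs/2 = 30 Hz, appears at 5 Hz.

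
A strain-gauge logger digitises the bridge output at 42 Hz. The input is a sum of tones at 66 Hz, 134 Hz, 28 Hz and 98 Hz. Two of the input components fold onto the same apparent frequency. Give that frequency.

14 Hz

fs/2 = 21 Hz.
66 Hz mod fs = 24 Hz.
24 Hz > fs/2 = 21 Hz, folds to fs − 24 Hz = 18 Hz.
134 Hz mod fs = 8 Hz.
8 Hz ≤ fs/2 = 21 Hz, appears at 8 Hz.
28 Hz > fs/2 = 21 Hz, folds to fs − 28 Hz = 14 Hz.
98 Hz mod fs = 14 Hz.
14 Hz ≤ fs/2 = 21 Hz, appears at 14 Hz.
28 Hz and 98 Hz both map to 14 Hz.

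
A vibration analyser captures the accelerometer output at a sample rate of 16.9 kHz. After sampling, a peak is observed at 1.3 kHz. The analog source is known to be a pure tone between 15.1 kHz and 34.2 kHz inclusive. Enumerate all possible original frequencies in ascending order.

Frequencies that alias to 1.3 kHz are k·fs ± 1.3 kHz for integer k ≥ 0.
k=0: 1.3 kHz.
k=1: 15.6 kHz, 18.2 kHz.
k=2: 32.5 kHz, 35.1 kHz.
k=3: 49.4 kHz, 52 kHz.
Within [15.1 kHz, 34.2 kHz]: 15.6 kHz, 18.2 kHz, 32.5 kHz.

15.6 kHz, 18.2 kHz, 32.5 kHz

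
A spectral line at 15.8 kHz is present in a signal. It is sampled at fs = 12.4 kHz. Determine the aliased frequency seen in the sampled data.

15.8 kHz mod fs = 3.4 kHz.
3.4 kHz ≤ fs/2 = 6.2 kHz, appears at 3.4 kHz.

3.4 kHz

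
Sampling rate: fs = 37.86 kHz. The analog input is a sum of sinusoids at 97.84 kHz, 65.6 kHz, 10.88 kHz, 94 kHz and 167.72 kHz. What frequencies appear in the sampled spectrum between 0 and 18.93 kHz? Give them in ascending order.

10.12 kHz, 10.88 kHz, 15.74 kHz, 16.28 kHz, 18.28 kHz

fs/2 = 18.93 kHz.
97.84 kHz mod fs = 22.12 kHz.
22.12 kHz > fs/2 = 18.93 kHz, folds to fs − 22.12 kHz = 15.74 kHz.
65.6 kHz mod fs = 27.74 kHz.
27.74 kHz > fs/2 = 18.93 kHz, folds to fs − 27.74 kHz = 10.12 kHz.
10.88 kHz ≤ fs/2 = 18.93 kHz, passes unchanged.
94 kHz mod fs = 18.28 kHz.
18.28 kHz ≤ fs/2 = 18.93 kHz, appears at 18.28 kHz.
167.72 kHz mod fs = 16.28 kHz.
16.28 kHz ≤ fs/2 = 18.93 kHz, appears at 16.28 kHz.
Distinct values: {10.12 kHz, 10.88 kHz, 15.74 kHz, 16.28 kHz, 18.28 kHz}.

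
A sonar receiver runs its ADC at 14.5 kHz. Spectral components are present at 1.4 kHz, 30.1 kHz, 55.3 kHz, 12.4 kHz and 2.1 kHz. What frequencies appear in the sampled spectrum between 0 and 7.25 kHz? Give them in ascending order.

fs/2 = 7.25 kHz.
1.4 kHz ≤ fs/2 = 7.25 kHz, passes unchanged.
30.1 kHz mod fs = 1.1 kHz.
1.1 kHz ≤ fs/2 = 7.25 kHz, appears at 1.1 kHz.
55.3 kHz mod fs = 11.8 kHz.
11.8 kHz > fs/2 = 7.25 kHz, folds to fs − 11.8 kHz = 2.7 kHz.
12.4 kHz > fs/2 = 7.25 kHz, folds to fs − 12.4 kHz = 2.1 kHz.
2.1 kHz ≤ fs/2 = 7.25 kHz, passes unchanged.
Distinct values: {1.1 kHz, 1.4 kHz, 2.1 kHz, 2.7 kHz}.

1.1 kHz, 1.4 kHz, 2.1 kHz, 2.7 kHz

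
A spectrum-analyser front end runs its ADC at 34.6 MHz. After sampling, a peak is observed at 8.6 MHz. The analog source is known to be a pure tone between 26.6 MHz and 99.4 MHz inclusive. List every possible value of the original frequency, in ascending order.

43.2 MHz, 60.6 MHz, 77.8 MHz, 95.2 MHz

Frequencies that alias to 8.6 MHz are k·fs ± 8.6 MHz for integer k ≥ 0.
k=0: 8.6 MHz.
k=1: 26 MHz, 43.2 MHz.
k=2: 60.6 MHz, 77.8 MHz.
k=3: 95.2 MHz, 112.4 MHz.
k=4: 129.8 MHz, 147 MHz.
Within [26.6 MHz, 99.4 MHz]: 43.2 MHz, 60.6 MHz, 77.8 MHz, 95.2 MHz.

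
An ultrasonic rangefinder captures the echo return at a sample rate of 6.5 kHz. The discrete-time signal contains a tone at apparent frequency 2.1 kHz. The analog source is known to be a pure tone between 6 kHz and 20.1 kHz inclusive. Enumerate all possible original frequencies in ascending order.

Frequencies that alias to 2.1 kHz are k·fs ± 2.1 kHz for integer k ≥ 0.
k=0: 2.1 kHz.
k=1: 4.4 kHz, 8.6 kHz.
k=2: 10.9 kHz, 15.1 kHz.
k=3: 17.4 kHz, 21.6 kHz.
k=4: 23.9 kHz, 28.1 kHz.
Within [6 kHz, 20.1 kHz]: 8.6 kHz, 10.9 kHz, 15.1 kHz, 17.4 kHz.

8.6 kHz, 10.9 kHz, 15.1 kHz, 17.4 kHz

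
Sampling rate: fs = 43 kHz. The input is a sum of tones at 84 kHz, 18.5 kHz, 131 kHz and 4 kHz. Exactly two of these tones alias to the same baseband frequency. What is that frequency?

fs/2 = 21.5 kHz.
84 kHz mod fs = 41 kHz.
41 kHz > fs/2 = 21.5 kHz, folds to fs − 41 kHz = 2 kHz.
18.5 kHz ≤ fs/2 = 21.5 kHz, passes unchanged.
131 kHz mod fs = 2 kHz.
2 kHz ≤ fs/2 = 21.5 kHz, appears at 2 kHz.
4 kHz ≤ fs/2 = 21.5 kHz, passes unchanged.
84 kHz and 131 kHz both map to 2 kHz.

2 kHz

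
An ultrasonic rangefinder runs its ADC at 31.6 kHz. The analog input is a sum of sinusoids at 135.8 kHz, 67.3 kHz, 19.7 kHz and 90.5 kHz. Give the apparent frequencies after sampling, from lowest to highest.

4.1 kHz, 4.3 kHz, 9.4 kHz, 11.9 kHz

fs/2 = 15.8 kHz.
135.8 kHz mod fs = 9.4 kHz.
9.4 kHz ≤ fs/2 = 15.8 kHz, appears at 9.4 kHz.
67.3 kHz mod fs = 4.1 kHz.
4.1 kHz ≤ fs/2 = 15.8 kHz, appears at 4.1 kHz.
19.7 kHz > fs/2 = 15.8 kHz, folds to fs − 19.7 kHz = 11.9 kHz.
90.5 kHz mod fs = 27.3 kHz.
27.3 kHz > fs/2 = 15.8 kHz, folds to fs − 27.3 kHz = 4.3 kHz.
Distinct values: {4.1 kHz, 4.3 kHz, 9.4 kHz, 11.9 kHz}.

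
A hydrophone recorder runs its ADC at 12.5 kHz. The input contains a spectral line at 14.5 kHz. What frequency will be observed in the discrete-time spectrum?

14.5 kHz mod fs = 2 kHz.
2 kHz ≤ fs/2 = 6.25 kHz, appears at 2 kHz.

2 kHz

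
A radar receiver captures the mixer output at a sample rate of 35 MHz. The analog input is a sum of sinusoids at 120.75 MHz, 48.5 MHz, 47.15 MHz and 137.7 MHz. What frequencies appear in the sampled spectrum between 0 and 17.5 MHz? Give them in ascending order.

2.3 MHz, 12.15 MHz, 13.5 MHz, 15.75 MHz

fs/2 = 17.5 MHz.
120.75 MHz mod fs = 15.75 MHz.
15.75 MHz ≤ fs/2 = 17.5 MHz, appears at 15.75 MHz.
48.5 MHz mod fs = 13.5 MHz.
13.5 MHz ≤ fs/2 = 17.5 MHz, appears at 13.5 MHz.
47.15 MHz mod fs = 12.15 MHz.
12.15 MHz ≤ fs/2 = 17.5 MHz, appears at 12.15 MHz.
137.7 MHz mod fs = 32.7 MHz.
32.7 MHz > fs/2 = 17.5 MHz, folds to fs − 32.7 MHz = 2.3 MHz.
Distinct values: {2.3 MHz, 12.15 MHz, 13.5 MHz, 15.75 MHz}.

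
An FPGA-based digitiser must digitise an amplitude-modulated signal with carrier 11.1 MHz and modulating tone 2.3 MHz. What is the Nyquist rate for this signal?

AM sidebands sit at fc ± fm = 8.8 MHz and 13.4 MHz.
Highest-frequency component: 13.4 MHz.
Nyquist rate = 2 × 13.4 MHz = 26.8 MHz.

26.8 MHz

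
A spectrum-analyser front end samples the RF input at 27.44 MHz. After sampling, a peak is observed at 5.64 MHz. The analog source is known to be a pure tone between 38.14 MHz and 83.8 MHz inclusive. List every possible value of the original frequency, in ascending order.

Frequencies that alias to 5.64 MHz are k·fs ± 5.64 MHz for integer k ≥ 0.
k=0: 5.64 MHz.
k=1: 21.8 MHz, 33.08 MHz.
k=2: 49.24 MHz, 60.52 MHz.
k=3: 76.68 MHz, 87.96 MHz.
k=4: 104.12 MHz, 115.4 MHz.
Within [38.14 MHz, 83.8 MHz]: 49.24 MHz, 60.52 MHz, 76.68 MHz.

49.24 MHz, 60.52 MHz, 76.68 MHz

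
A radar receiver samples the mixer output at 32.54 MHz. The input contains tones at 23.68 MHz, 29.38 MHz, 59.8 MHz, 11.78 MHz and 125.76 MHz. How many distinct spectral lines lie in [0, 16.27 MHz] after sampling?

5

fs/2 = 16.27 MHz.
23.68 MHz > fs/2 = 16.27 MHz, folds to fs − 23.68 MHz = 8.86 MHz.
29.38 MHz > fs/2 = 16.27 MHz, folds to fs − 29.38 MHz = 3.16 MHz.
59.8 MHz mod fs = 27.26 MHz.
27.26 MHz > fs/2 = 16.27 MHz, folds to fs − 27.26 MHz = 5.28 MHz.
11.78 MHz ≤ fs/2 = 16.27 MHz, passes unchanged.
125.76 MHz mod fs = 28.14 MHz.
28.14 MHz > fs/2 = 16.27 MHz, folds to fs − 28.14 MHz = 4.4 MHz.
Distinct values: {3.16 MHz, 4.4 MHz, 5.28 MHz, 8.86 MHz, 11.78 MHz} → 5.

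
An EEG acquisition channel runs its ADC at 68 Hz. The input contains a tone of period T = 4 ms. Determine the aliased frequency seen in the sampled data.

T = 4 ms → f = 1/T = 250 Hz.
250 Hz mod fs = 46 Hz.
46 Hz > fs/2 = 34 Hz, folds to fs − 46 Hz = 22 Hz.

22 Hz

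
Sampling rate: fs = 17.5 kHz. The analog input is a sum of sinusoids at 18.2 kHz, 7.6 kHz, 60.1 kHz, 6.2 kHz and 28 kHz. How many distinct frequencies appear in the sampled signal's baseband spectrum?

fs/2 = 8.75 kHz.
18.2 kHz mod fs = 0.7 kHz.
0.7 kHz ≤ fs/2 = 8.75 kHz, appears at 0.7 kHz.
7.6 kHz ≤ fs/2 = 8.75 kHz, passes unchanged.
60.1 kHz mod fs = 7.6 kHz.
7.6 kHz ≤ fs/2 = 8.75 kHz, appears at 7.6 kHz.
6.2 kHz ≤ fs/2 = 8.75 kHz, passes unchanged.
28 kHz mod fs = 10.5 kHz.
10.5 kHz > fs/2 = 8.75 kHz, folds to fs − 10.5 kHz = 7 kHz.
Distinct values: {0.7 kHz, 6.2 kHz, 7 kHz, 7.6 kHz} → 4.

4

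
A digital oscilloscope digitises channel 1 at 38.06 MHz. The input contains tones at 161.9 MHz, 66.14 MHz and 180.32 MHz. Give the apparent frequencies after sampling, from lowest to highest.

fs/2 = 19.03 MHz.
161.9 MHz mod fs = 9.66 MHz.
9.66 MHz ≤ fs/2 = 19.03 MHz, appears at 9.66 MHz.
66.14 MHz mod fs = 28.08 MHz.
28.08 MHz > fs/2 = 19.03 MHz, folds to fs − 28.08 MHz = 9.98 MHz.
180.32 MHz mod fs = 28.08 MHz.
28.08 MHz > fs/2 = 19.03 MHz, folds to fs − 28.08 MHz = 9.98 MHz.
Distinct values: {9.66 MHz, 9.98 MHz}.

9.66 MHz, 9.98 MHz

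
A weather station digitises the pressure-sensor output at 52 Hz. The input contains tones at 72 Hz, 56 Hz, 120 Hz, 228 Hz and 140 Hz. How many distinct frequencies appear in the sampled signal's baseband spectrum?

fs/2 = 26 Hz.
72 Hz mod fs = 20 Hz.
20 Hz ≤ fs/2 = 26 Hz, appears at 20 Hz.
56 Hz mod fs = 4 Hz.
4 Hz ≤ fs/2 = 26 Hz, appears at 4 Hz.
120 Hz mod fs = 16 Hz.
16 Hz ≤ fs/2 = 26 Hz, appears at 16 Hz.
228 Hz mod fs = 20 Hz.
20 Hz ≤ fs/2 = 26 Hz, appears at 20 Hz.
140 Hz mod fs = 36 Hz.
36 Hz > fs/2 = 26 Hz, folds to fs − 36 Hz = 16 Hz.
Distinct values: {4 Hz, 16 Hz, 20 Hz} → 3.

3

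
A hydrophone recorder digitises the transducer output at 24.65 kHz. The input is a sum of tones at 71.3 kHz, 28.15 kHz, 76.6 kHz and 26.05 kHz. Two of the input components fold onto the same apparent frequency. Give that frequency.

fs/2 = 12.325 kHz.
71.3 kHz mod fs = 22 kHz.
22 kHz > fs/2 = 12.325 kHz, folds to fs − 22 kHz = 2.65 kHz.
28.15 kHz mod fs = 3.5 kHz.
3.5 kHz ≤ fs/2 = 12.325 kHz, appears at 3.5 kHz.
76.6 kHz mod fs = 2.65 kHz.
2.65 kHz ≤ fs/2 = 12.325 kHz, appears at 2.65 kHz.
26.05 kHz mod fs = 1.4 kHz.
1.4 kHz ≤ fs/2 = 12.325 kHz, appears at 1.4 kHz.
71.3 kHz and 76.6 kHz both map to 2.65 kHz.

2.65 kHz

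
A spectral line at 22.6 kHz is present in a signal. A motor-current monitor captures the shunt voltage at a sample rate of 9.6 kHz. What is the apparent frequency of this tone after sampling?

22.6 kHz mod fs = 3.4 kHz.
3.4 kHz ≤ fs/2 = 4.8 kHz, appears at 3.4 kHz.

3.4 kHz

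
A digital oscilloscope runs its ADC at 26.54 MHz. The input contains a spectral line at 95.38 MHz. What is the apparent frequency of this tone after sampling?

10.78 MHz

95.38 MHz mod fs = 15.76 MHz.
15.76 MHz > fs/2 = 13.27 MHz, folds to fs − 15.76 MHz = 10.78 MHz.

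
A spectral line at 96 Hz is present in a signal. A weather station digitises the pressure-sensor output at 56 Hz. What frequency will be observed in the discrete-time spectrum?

16 Hz

96 Hz mod fs = 40 Hz.
40 Hz > fs/2 = 28 Hz, folds to fs − 40 Hz = 16 Hz.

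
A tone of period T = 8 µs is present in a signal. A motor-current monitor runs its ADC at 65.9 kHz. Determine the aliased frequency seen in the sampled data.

T = 8 µs → f = 1/T = 125 kHz.
125 kHz mod fs = 59.1 kHz.
59.1 kHz > fs/2 = 32.95 kHz, folds to fs − 59.1 kHz = 6.8 kHz.

6.8 kHz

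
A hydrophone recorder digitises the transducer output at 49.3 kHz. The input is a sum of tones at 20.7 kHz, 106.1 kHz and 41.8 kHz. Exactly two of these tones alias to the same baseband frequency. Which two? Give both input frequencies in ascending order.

fs/2 = 24.65 kHz.
20.7 kHz ≤ fs/2 = 24.65 kHz, passes unchanged.
106.1 kHz mod fs = 7.5 kHz.
7.5 kHz ≤ fs/2 = 24.65 kHz, appears at 7.5 kHz.
41.8 kHz > fs/2 = 24.65 kHz, folds to fs − 41.8 kHz = 7.5 kHz.
41.8 kHz and 106.1 kHz both map to 7.5 kHz.

41.8 kHz, 106.1 kHz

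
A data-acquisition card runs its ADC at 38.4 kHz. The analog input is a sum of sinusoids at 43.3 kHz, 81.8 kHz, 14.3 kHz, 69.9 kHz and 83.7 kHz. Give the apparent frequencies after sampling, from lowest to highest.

fs/2 = 19.2 kHz.
43.3 kHz mod fs = 4.9 kHz.
4.9 kHz ≤ fs/2 = 19.2 kHz, appears at 4.9 kHz.
81.8 kHz mod fs = 5 kHz.
5 kHz ≤ fs/2 = 19.2 kHz, appears at 5 kHz.
14.3 kHz ≤ fs/2 = 19.2 kHz, passes unchanged.
69.9 kHz mod fs = 31.5 kHz.
31.5 kHz > fs/2 = 19.2 kHz, folds to fs − 31.5 kHz = 6.9 kHz.
83.7 kHz mod fs = 6.9 kHz.
6.9 kHz ≤ fs/2 = 19.2 kHz, appears at 6.9 kHz.
Distinct values: {4.9 kHz, 5 kHz, 6.9 kHz, 14.3 kHz}.

4.9 kHz, 5 kHz, 6.9 kHz, 14.3 kHz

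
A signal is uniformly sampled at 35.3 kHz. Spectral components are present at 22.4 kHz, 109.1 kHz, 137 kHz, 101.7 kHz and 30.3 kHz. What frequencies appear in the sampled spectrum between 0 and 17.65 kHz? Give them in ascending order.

fs/2 = 17.65 kHz.
22.4 kHz > fs/2 = 17.65 kHz, folds to fs − 22.4 kHz = 12.9 kHz.
109.1 kHz mod fs = 3.2 kHz.
3.2 kHz ≤ fs/2 = 17.65 kHz, appears at 3.2 kHz.
137 kHz mod fs = 31.1 kHz.
31.1 kHz > fs/2 = 17.65 kHz, folds to fs − 31.1 kHz = 4.2 kHz.
101.7 kHz mod fs = 31.1 kHz.
31.1 kHz > fs/2 = 17.65 kHz, folds to fs − 31.1 kHz = 4.2 kHz.
30.3 kHz > fs/2 = 17.65 kHz, folds to fs − 30.3 kHz = 5 kHz.
Distinct values: {3.2 kHz, 4.2 kHz, 5 kHz, 12.9 kHz}.

3.2 kHz, 4.2 kHz, 5 kHz, 12.9 kHz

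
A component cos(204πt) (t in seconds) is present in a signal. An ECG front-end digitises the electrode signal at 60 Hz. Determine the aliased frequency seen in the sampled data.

ω = 204π rad/s → f = ω/(2π) = 102 Hz.
102 Hz mod fs = 42 Hz.
42 Hz > fs/2 = 30 Hz, folds to fs − 42 Hz = 18 Hz.

18 Hz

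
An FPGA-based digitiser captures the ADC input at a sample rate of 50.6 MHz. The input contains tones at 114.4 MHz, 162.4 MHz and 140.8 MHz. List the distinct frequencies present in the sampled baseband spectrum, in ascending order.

fs/2 = 25.3 MHz.
114.4 MHz mod fs = 13.2 MHz.
13.2 MHz ≤ fs/2 = 25.3 MHz, appears at 13.2 MHz.
162.4 MHz mod fs = 10.6 MHz.
10.6 MHz ≤ fs/2 = 25.3 MHz, appears at 10.6 MHz.
140.8 MHz mod fs = 39.6 MHz.
39.6 MHz > fs/2 = 25.3 MHz, folds to fs − 39.6 MHz = 11 MHz.
Distinct values: {10.6 MHz, 11 MHz, 13.2 MHz}.

10.6 MHz, 11 MHz, 13.2 MHz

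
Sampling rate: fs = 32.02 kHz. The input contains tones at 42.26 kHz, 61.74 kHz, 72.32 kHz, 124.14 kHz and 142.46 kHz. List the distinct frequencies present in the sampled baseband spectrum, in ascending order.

2.3 kHz, 3.94 kHz, 8.28 kHz, 10.24 kHz, 14.38 kHz

fs/2 = 16.01 kHz.
42.26 kHz mod fs = 10.24 kHz.
10.24 kHz ≤ fs/2 = 16.01 kHz, appears at 10.24 kHz.
61.74 kHz mod fs = 29.72 kHz.
29.72 kHz > fs/2 = 16.01 kHz, folds to fs − 29.72 kHz = 2.3 kHz.
72.32 kHz mod fs = 8.28 kHz.
8.28 kHz ≤ fs/2 = 16.01 kHz, appears at 8.28 kHz.
124.14 kHz mod fs = 28.08 kHz.
28.08 kHz > fs/2 = 16.01 kHz, folds to fs − 28.08 kHz = 3.94 kHz.
142.46 kHz mod fs = 14.38 kHz.
14.38 kHz ≤ fs/2 = 16.01 kHz, appears at 14.38 kHz.
Distinct values: {2.3 kHz, 3.94 kHz, 8.28 kHz, 10.24 kHz, 14.38 kHz}.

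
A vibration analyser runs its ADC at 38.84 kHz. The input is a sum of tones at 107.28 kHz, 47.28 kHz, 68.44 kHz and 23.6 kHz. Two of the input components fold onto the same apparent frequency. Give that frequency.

9.24 kHz

fs/2 = 19.42 kHz.
107.28 kHz mod fs = 29.6 kHz.
29.6 kHz > fs/2 = 19.42 kHz, folds to fs − 29.6 kHz = 9.24 kHz.
47.28 kHz mod fs = 8.44 kHz.
8.44 kHz ≤ fs/2 = 19.42 kHz, appears at 8.44 kHz.
68.44 kHz mod fs = 29.6 kHz.
29.6 kHz > fs/2 = 19.42 kHz, folds to fs − 29.6 kHz = 9.24 kHz.
23.6 kHz > fs/2 = 19.42 kHz, folds to fs − 23.6 kHz = 15.24 kHz.
68.44 kHz and 107.28 kHz both map to 9.24 kHz.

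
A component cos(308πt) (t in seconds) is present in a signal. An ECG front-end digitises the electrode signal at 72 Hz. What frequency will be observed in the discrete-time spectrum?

ω = 308π rad/s → f = ω/(2π) = 154 Hz.
154 Hz mod fs = 10 Hz.
10 Hz ≤ fs/2 = 36 Hz, appears at 10 Hz.

10 Hz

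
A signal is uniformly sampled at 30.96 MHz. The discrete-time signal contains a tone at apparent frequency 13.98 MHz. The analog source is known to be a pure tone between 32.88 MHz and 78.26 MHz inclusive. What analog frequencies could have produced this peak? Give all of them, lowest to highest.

44.94 MHz, 47.94 MHz, 75.9 MHz

Frequencies that alias to 13.98 MHz are k·fs ± 13.98 MHz for integer k ≥ 0.
k=0: 13.98 MHz.
k=1: 16.98 MHz, 44.94 MHz.
k=2: 47.94 MHz, 75.9 MHz.
k=3: 78.9 MHz, 106.86 MHz.
Within [32.88 MHz, 78.26 MHz]: 44.94 MHz, 47.94 MHz, 75.9 MHz.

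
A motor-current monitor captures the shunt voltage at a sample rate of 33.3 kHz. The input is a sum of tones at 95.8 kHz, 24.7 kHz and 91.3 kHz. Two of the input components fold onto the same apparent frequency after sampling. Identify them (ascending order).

24.7 kHz, 91.3 kHz

fs/2 = 16.65 kHz.
95.8 kHz mod fs = 29.2 kHz.
29.2 kHz > fs/2 = 16.65 kHz, folds to fs − 29.2 kHz = 4.1 kHz.
24.7 kHz > fs/2 = 16.65 kHz, folds to fs − 24.7 kHz = 8.6 kHz.
91.3 kHz mod fs = 24.7 kHz.
24.7 kHz > fs/2 = 16.65 kHz, folds to fs − 24.7 kHz = 8.6 kHz.
24.7 kHz and 91.3 kHz both map to 8.6 kHz.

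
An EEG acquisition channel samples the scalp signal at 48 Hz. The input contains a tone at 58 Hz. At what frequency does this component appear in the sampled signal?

58 Hz mod fs = 10 Hz.
10 Hz ≤ fs/2 = 24 Hz, appears at 10 Hz.

10 Hz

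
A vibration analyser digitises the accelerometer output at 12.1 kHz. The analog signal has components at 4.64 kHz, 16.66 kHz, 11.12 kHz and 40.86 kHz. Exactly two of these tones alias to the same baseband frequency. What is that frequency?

4.56 kHz

fs/2 = 6.05 kHz.
4.64 kHz ≤ fs/2 = 6.05 kHz, passes unchanged.
16.66 kHz mod fs = 4.56 kHz.
4.56 kHz ≤ fs/2 = 6.05 kHz, appears at 4.56 kHz.
11.12 kHz > fs/2 = 6.05 kHz, folds to fs − 11.12 kHz = 0.98 kHz.
40.86 kHz mod fs = 4.56 kHz.
4.56 kHz ≤ fs/2 = 6.05 kHz, appears at 4.56 kHz.
16.66 kHz and 40.86 kHz both map to 4.56 kHz.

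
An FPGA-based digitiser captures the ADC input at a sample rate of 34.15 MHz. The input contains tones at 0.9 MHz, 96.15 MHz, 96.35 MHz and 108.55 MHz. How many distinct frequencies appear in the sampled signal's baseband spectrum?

fs/2 = 17.075 MHz.
0.9 MHz ≤ fs/2 = 17.075 MHz, passes unchanged.
96.15 MHz mod fs = 27.85 MHz.
27.85 MHz > fs/2 = 17.075 MHz, folds to fs − 27.85 MHz = 6.3 MHz.
96.35 MHz mod fs = 28.05 MHz.
28.05 MHz > fs/2 = 17.075 MHz, folds to fs − 28.05 MHz = 6.1 MHz.
108.55 MHz mod fs = 6.1 MHz.
6.1 MHz ≤ fs/2 = 17.075 MHz, appears at 6.1 MHz.
Distinct values: {0.9 MHz, 6.1 MHz, 6.3 MHz} → 3.

3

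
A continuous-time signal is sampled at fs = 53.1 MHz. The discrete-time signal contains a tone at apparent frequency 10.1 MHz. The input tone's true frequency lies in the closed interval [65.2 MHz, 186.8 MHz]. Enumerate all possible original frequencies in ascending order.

Frequencies that alias to 10.1 MHz are k·fs ± 10.1 MHz for integer k ≥ 0.
k=0: 10.1 MHz.
k=1: 43 MHz, 63.2 MHz.
k=2: 96.1 MHz, 116.3 MHz.
k=3: 149.2 MHz, 169.4 MHz.
k=4: 202.3 MHz, 222.5 MHz.
Within [65.2 MHz, 186.8 MHz]: 96.1 MHz, 116.3 MHz, 149.2 MHz, 169.4 MHz.

96.1 MHz, 116.3 MHz, 149.2 MHz, 169.4 MHz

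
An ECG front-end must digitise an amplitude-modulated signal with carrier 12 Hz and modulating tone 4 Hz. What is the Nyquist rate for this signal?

32 Hz

AM sidebands sit at fc ± fm = 8 Hz and 16 Hz.
Highest-frequency component: 16 Hz.
Nyquist rate = 2 × 16 Hz = 32 Hz.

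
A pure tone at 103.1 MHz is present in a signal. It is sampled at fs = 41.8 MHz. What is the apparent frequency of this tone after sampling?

19.5 MHz

103.1 MHz mod fs = 19.5 MHz.
19.5 MHz ≤ fs/2 = 20.9 MHz, appears at 19.5 MHz.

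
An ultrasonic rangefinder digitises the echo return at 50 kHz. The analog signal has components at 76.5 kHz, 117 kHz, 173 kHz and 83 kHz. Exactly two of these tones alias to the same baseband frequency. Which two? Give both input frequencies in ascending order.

fs/2 = 25 kHz.
76.5 kHz mod fs = 26.5 kHz.
26.5 kHz > fs/2 = 25 kHz, folds to fs − 26.5 kHz = 23.5 kHz.
117 kHz mod fs = 17 kHz.
17 kHz ≤ fs/2 = 25 kHz, appears at 17 kHz.
173 kHz mod fs = 23 kHz.
23 kHz ≤ fs/2 = 25 kHz, appears at 23 kHz.
83 kHz mod fs = 33 kHz.
33 kHz > fs/2 = 25 kHz, folds to fs − 33 kHz = 17 kHz.
83 kHz and 117 kHz both map to 17 kHz.

83 kHz, 117 kHz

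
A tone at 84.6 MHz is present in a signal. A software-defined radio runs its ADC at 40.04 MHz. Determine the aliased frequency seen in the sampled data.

84.6 MHz mod fs = 4.52 MHz.
4.52 MHz ≤ fs/2 = 20.02 MHz, appears at 4.52 MHz.

4.52 MHz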